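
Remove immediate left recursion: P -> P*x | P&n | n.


Left-recursive alternatives: P*x, P&n; non-recursive: n
Introduce P': P -> nP', P' -> *xP' | &nP' | ε


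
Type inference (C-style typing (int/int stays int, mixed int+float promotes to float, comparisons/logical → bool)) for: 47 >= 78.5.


Operand types: int >= float
Rule: comparison yields bool
Result type: bool


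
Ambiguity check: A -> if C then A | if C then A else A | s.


dangling else: 'if C then if C then s else s' parses two ways
Ambiguous


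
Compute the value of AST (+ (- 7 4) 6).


Evaluate inner: (- 7 4) = 3
Evaluate root: (+ 3 6) = 9
Result: 9


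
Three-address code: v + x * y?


Break into single-operator statements:
t1 = x * y
t2 = v + t1


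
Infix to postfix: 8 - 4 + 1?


Left to right (same or higher precedence on left)
Postfix: 8 4 - 1 +


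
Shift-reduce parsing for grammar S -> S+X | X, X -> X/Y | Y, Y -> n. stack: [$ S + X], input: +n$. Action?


handle 'S+X' on top; lookahead ∈ FOLLOW(S) = {+, $}
Action: reduce (S -> S+X)


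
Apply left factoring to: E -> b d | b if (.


Common prefix: 'b'
Factored: E -> b E', E' -> d | if (


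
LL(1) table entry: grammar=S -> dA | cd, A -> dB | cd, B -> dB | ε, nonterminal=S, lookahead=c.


For [S, c]: 'c' ∈ FIRST(cd)
Entry: S -> cd


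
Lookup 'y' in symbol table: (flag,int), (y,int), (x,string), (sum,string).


Lookup 'y' → type int


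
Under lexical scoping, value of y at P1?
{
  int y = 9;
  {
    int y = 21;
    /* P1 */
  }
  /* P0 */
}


y declared in the same block as P1
y = 21


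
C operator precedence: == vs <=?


'<=' is relational (level 7); '==' is equality (level 6)
Higher level binds tighter
'<=' has higher precedence than '=='


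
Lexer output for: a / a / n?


Scan left to right, longest-match per lexeme
Tokens: ID(a), OP(/), ID(a), OP(/), ID(n)


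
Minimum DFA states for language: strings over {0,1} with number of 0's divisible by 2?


Track (count of 0) mod 2: states 0..1, accept at 0
Minimal DFA: 2 states


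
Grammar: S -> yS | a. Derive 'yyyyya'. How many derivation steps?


Derivation: S => yS => yyS => yyyS => yyyyS => yyyyyS => yyyyya
Steps: 6


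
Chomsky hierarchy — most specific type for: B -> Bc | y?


Left-linear: every RHS is a terminal or one nonterminal followed by a terminal
Classification: Type 3 (Regular)


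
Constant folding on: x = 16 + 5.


16 + 5 = 21 at compile time
Optimized: x = 21


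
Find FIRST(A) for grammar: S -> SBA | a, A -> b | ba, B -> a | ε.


Per alternative of A: FIRST(b) = {b}; FIRST(ba) = {b}
FIRST(A) = {b}


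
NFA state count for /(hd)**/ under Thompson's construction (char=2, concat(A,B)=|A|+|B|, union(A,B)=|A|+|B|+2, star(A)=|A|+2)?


Syntax tree has 2 char leaf(s), 0 union(s), 2 star(s)
chars contribute 2×2 = 4; each union adds +2; each star adds +2
Total: 4 + 0 + 4 = 8 states


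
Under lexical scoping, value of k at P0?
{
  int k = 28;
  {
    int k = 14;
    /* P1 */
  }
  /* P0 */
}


k declared in the same block as P0
k = 28


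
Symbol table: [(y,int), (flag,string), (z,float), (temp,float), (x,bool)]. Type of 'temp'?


Lookup 'temp' → type float


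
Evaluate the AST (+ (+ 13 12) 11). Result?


Evaluate inner: (+ 13 12) = 25
Evaluate root: (+ 25 11) = 36
Result: 36


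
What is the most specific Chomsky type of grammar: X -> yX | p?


Right-linear: every RHS is a terminal or a terminal followed by one nonterminal
Classification: Type 3 (Regular)


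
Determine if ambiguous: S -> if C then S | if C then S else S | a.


dangling else: 'if C then if C then a else a' parses two ways
Ambiguous


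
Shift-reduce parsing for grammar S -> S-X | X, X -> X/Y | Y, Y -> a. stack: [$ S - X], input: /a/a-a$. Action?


'/' can extend X; shift to build X -> X/Y
Action: shift


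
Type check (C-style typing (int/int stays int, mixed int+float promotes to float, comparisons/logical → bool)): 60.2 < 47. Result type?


Operand types: float < int
Rule: comparison yields bool
Result type: bool


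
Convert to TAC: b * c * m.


Break into single-operator statements:
t1 = b * c
t2 = t1 * m


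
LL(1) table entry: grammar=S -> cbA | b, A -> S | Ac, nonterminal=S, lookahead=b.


For [S, b]: 'b' ∈ FIRST(b)
Entry: S -> b


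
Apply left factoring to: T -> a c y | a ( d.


Common prefix: 'a'
Factored: T -> a T', T' -> c y | ( d


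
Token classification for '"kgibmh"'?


Pattern: double-quoted sequence
Type: STRING_LITERAL


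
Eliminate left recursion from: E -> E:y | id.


Left-recursive alternatives: E:y; non-recursive: id
Introduce E': E -> idE', E' -> :yE' | ε


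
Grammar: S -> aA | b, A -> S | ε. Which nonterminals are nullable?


A nonterminal is nullable iff some alternative derives ε (directly, or every symbol in it is nullable)
Nullable: {A}


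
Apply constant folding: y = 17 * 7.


17 * 7 = 119 at compile time
Optimized: y = 119


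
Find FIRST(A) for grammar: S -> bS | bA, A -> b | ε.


Per alternative of A: FIRST(b) = {b}; FIRST(ε) = {ε}
FIRST(A) = {b, ε}


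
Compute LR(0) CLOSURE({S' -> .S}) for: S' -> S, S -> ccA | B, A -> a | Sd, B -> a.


Start: S' -> .S
For each item with dot before a nonterminal B, add B -> .γ for every B-production
Closure: [S' -> .S, S -> .ccA, S -> .B, B -> .a]


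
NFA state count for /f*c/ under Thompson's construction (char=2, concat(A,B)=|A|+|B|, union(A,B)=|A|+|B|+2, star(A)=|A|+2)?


Syntax tree has 2 char leaf(s), 0 union(s), 1 star(s)
chars contribute 2×2 = 4; each union adds +2; each star adds +2
Total: 4 + 0 + 2 = 6 states


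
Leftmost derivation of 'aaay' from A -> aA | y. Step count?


Derivation: A => aA => aaA => aaaA => aaay
Steps: 4


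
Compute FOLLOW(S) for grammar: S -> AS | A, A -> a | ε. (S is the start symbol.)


$ ∈ FOLLOW(S). For each A -> αBβ: add FIRST(β)\{ε} to FOLLOW(B); if β nullable, add FOLLOW(A).
FOLLOW(S) = {$}


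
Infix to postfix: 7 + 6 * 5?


* has higher precedence, evaluate 6*5 first
Postfix: 7 6 5 * +


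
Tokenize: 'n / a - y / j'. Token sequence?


Scan left to right, longest-match per lexeme
Tokens: ID(n), OP(/), ID(a), OP(-), ID(y), OP(/), ID(j)


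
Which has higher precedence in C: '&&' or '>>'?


'>>' is shift (level 8); '&&' is logical AND (level 2)
Higher level binds tighter
'>>' has higher precedence than '&&'


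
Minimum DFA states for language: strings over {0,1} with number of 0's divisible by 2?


Track (count of 0) mod 2: states 0..1, accept at 0
Minimal DFA: 2 states


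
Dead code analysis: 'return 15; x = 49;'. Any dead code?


statement follows a return and is unreachable
Dead: 'x = 49'


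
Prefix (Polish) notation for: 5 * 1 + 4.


left-to-right (same/higher precedence on left): tree is (+ (* 5 1) 4)
Prefix: + * 5 1 4


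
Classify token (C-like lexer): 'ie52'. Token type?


Pattern: letter/underscore followed by alphanumerics, not a keyword
Type: IDENTIFIER


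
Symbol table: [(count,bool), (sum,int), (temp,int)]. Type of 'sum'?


Lookup 'sum' → type int


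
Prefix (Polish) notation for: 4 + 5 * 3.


'*' binds tighter: tree is (+ 4 (* 5 3))
Prefix: + 4 * 5 3


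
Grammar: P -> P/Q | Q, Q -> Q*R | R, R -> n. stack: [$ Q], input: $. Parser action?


lookahead ∉ {*} so Q won't extend; reduce P -> Q
Action: reduce (P -> Q)


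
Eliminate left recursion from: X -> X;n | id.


Left-recursive alternatives: X;n; non-recursive: id
Introduce X': X -> idX', X' -> ;nX' | ε


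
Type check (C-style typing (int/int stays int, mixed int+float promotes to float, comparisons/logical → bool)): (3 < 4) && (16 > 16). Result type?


Operand types: bool && bool
Rule: logical operators take bool operands and yield bool
Result type: bool


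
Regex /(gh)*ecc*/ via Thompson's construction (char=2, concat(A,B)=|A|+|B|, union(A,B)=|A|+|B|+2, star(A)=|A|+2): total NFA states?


Syntax tree has 5 char leaf(s), 0 union(s), 2 star(s)
chars contribute 5×2 = 10; each union adds +2; each star adds +2
Total: 10 + 0 + 4 = 14 states


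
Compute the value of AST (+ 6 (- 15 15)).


Evaluate inner: (- 15 15) = 0
Evaluate root: (+ 6 0) = 6
Result: 6


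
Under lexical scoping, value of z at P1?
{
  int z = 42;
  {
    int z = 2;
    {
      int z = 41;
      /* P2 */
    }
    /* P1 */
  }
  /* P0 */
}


z declared in the same block as P1
z = 2


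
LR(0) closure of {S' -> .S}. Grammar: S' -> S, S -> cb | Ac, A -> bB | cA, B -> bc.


Start: S' -> .S
For each item with dot before a nonterminal B, add B -> .γ for every B-production
Closure: [S' -> .S, S -> .cb, S -> .Ac, A -> .bB, A -> .cA]


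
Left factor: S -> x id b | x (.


Common prefix: 'x'
Factored: S -> x S', S' -> id b | (


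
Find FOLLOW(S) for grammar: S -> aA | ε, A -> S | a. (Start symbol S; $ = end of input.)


$ ∈ FOLLOW(S). For each A -> αBβ: add FIRST(β)\{ε} to FOLLOW(B); if β nullable, add FOLLOW(A).
FOLLOW(S) = {$}


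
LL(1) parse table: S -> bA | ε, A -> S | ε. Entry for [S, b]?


For [S, b]: 'b' ∈ FIRST(bA)
Entry: S -> bA


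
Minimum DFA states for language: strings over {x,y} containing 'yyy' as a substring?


KMP-style automaton: 3 progress states + 1 absorbing accept = 4
Minimal DFA: 4 states


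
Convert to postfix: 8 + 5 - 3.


Left to right (same or higher precedence on left)
Postfix: 8 5 + 3 -


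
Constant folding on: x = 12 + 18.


12 + 18 = 30 at compile time
Optimized: x = 30


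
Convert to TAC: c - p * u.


Break into single-operator statements:
t1 = p * u
t2 = c - t1


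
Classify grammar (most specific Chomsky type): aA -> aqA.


LHS has context (more than one symbol) and |LHS| ≤ |RHS|
Classification: Type 1 (Context-Sensitive)


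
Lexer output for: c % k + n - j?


Scan left to right, longest-match per lexeme
Tokens: ID(c), OP(%), ID(k), OP(+), ID(n), OP(-), ID(j)


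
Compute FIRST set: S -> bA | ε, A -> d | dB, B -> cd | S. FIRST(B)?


Per alternative of B: FIRST(cd) = {c}; FIRST(S) = {b, ε}
FIRST(B) = {b, c, ε}


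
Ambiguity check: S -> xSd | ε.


balanced x^n…d^n: each string has a unique parse
Unambiguous


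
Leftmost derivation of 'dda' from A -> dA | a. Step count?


Derivation: A => dA => ddA => dda
Steps: 3


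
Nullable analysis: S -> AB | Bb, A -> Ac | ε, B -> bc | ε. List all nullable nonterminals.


A nonterminal is nullable iff some alternative derives ε (directly, or every symbol in it is nullable)
Nullable: {A, B, S}


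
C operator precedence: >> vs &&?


'>>' is shift (level 8); '&&' is logical AND (level 2)
Higher level binds tighter
'>>' has higher precedence than '&&'


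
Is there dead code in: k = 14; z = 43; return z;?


k is assigned but never read
Dead: 'k = 14'


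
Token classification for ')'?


Pattern: delimiter/punctuation
Type: PUNCTUATION


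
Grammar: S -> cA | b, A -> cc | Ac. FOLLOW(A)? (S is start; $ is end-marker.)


$ ∈ FOLLOW(S). For each A -> αBβ: add FIRST(β)\{ε} to FOLLOW(B); if β nullable, add FOLLOW(A).
FOLLOW(A) = {$, c}


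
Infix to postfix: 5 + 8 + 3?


Left to right (same or higher precedence on left)
Postfix: 5 8 + 3 +


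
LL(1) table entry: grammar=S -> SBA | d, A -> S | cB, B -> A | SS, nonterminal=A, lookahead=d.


For [A, d]: 'd' ∈ FIRST(S)
Entry: A -> S


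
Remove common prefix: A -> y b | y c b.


Common prefix: 'y'
Factored: A -> y A', A' -> b | c b


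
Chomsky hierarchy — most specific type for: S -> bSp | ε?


Single nonterminal LHS, but b^n p^n is not regular
Classification: Type 2 (Context-Free)


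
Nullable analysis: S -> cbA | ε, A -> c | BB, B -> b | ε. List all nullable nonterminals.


A nonterminal is nullable iff some alternative derives ε (directly, or every symbol in it is nullable)
Nullable: {A, B, S}


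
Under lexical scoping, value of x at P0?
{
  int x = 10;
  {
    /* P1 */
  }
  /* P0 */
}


x declared in the same block as P0
x = 10


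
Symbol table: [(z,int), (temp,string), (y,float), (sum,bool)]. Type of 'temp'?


Lookup 'temp' → type string


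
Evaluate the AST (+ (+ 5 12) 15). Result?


Evaluate inner: (+ 5 12) = 17
Evaluate root: (+ 17 15) = 32
Result: 32


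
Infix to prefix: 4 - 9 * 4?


'*' binds tighter: tree is (- 4 (* 9 4))
Prefix: - 4 * 9 4


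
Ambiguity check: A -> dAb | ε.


balanced d^n…b^n: each string has a unique parse
Unambiguous


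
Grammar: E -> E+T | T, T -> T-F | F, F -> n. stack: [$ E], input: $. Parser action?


start symbol E on stack, input exhausted
Action: accept


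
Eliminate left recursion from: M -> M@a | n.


Left-recursive alternatives: M@a; non-recursive: n
Introduce M': M -> nM', M' -> @aM' | ε


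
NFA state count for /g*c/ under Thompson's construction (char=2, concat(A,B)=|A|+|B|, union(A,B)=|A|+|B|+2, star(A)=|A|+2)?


Syntax tree has 2 char leaf(s), 0 union(s), 1 star(s)
chars contribute 2×2 = 4; each union adds +2; each star adds +2
Total: 4 + 0 + 2 = 6 states


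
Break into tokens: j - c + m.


Scan left to right, longest-match per lexeme
Tokens: ID(j), OP(-), ID(c), OP(+), ID(m)


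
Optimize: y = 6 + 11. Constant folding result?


6 + 11 = 17 at compile time
Optimized: y = 17


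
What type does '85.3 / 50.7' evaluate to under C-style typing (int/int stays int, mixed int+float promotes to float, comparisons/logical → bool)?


Operand types: float / float
Rule: mixed int/float promotes to float; int/int stays int
Result type: float


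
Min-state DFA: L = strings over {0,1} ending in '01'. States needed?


Track the longest suffix of input matching a prefix of '01': 3 classes (prefixes of length 0..2)
Minimal DFA: 3 states


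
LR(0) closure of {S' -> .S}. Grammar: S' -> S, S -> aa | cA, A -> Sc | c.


Start: S' -> .S
For each item with dot before a nonterminal B, add B -> .γ for every B-production
Closure: [S' -> .S, S -> .aa, S -> .cA]


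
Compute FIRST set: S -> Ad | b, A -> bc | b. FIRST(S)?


Per alternative of S: FIRST(Ad) = {b}; FIRST(b) = {b}
FIRST(S) = {b}


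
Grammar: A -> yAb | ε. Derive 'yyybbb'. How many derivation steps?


Derivation: A => yAb => yyAbb => yyyAbbb => yyybbb
Steps: 4


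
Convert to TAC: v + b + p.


Break into single-operator statements:
t1 = v + b
t2 = t1 + p


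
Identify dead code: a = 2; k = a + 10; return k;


a is read by k's definition; k is returned
No dead code


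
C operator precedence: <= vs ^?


'<=' is relational (level 7); '^' is bitwise XOR (level 4)
Higher level binds tighter
'<=' has higher precedence than '^'


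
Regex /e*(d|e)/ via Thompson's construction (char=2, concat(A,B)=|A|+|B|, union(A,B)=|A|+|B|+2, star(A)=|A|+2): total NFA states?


Syntax tree has 3 char leaf(s), 1 union(s), 1 star(s)
chars contribute 3×2 = 6; each union adds +2; each star adds +2
Total: 6 + 2 + 2 = 10 states


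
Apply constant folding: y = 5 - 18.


5 - 18 = -13 at compile time
Optimized: y = -13


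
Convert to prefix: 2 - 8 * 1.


'*' binds tighter: tree is (- 2 (* 8 1))
Prefix: - 2 * 8 1


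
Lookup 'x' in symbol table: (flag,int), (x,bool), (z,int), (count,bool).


Lookup 'x' → type bool


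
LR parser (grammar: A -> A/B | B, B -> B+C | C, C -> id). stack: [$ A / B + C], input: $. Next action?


handle 'B+C' on top
Action: reduce (B -> B+C)


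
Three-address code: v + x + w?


Break into single-operator statements:
t1 = v + x
t2 = t1 + w


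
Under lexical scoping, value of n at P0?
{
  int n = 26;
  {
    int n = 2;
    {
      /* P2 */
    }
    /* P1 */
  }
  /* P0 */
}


n declared in the same block as P0
n = 26


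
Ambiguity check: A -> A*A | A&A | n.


'n*n&n' has two parse trees (no precedence encoded between * and &)
Ambiguous


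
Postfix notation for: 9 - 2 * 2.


* has higher precedence, evaluate 2*2 first
Postfix: 9 2 2 * -


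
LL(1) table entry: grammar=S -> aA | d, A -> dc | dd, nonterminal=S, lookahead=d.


For [S, d]: 'd' ∈ FIRST(d)
Entry: S -> d


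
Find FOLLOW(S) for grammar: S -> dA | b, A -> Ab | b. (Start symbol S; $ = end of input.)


$ ∈ FOLLOW(S). For each A -> αBβ: add FIRST(β)\{ε} to FOLLOW(B); if β nullable, add FOLLOW(A).
FOLLOW(S) = {$}


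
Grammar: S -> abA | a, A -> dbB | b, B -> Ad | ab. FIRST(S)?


Per alternative of S: FIRST(abA) = {a}; FIRST(a) = {a}
FIRST(S) = {a}


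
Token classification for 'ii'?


Pattern: letter/underscore followed by alphanumerics, not a keyword
Type: IDENTIFIER


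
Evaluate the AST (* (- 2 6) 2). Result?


Evaluate inner: (- 2 6) = -4
Evaluate root: (* -4 2) = -8
Result: -8


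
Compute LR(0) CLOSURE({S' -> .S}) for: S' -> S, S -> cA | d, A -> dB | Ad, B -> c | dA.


Start: S' -> .S
For each item with dot before a nonterminal B, add B -> .γ for every B-production
Closure: [S' -> .S, S -> .cA, S -> .d]


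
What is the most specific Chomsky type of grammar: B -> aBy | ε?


Single nonterminal LHS, but a^n y^n is not regular
Classification: Type 2 (Context-Free)


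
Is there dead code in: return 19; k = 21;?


statement follows a return and is unreachable
Dead: 'k = 21'


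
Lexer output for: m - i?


Scan left to right, longest-match per lexeme
Tokens: ID(m), OP(-), ID(i)


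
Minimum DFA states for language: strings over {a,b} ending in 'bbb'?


Track the longest suffix of input matching a prefix of 'bbb': 4 classes (prefixes of length 0..3)
Minimal DFA: 4 states


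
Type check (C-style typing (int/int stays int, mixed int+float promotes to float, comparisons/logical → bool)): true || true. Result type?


Operand types: bool || bool
Rule: logical operators take bool operands and yield bool
Result type: bool


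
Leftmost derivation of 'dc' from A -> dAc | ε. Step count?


Derivation: A => dAc => dc
Steps: 2


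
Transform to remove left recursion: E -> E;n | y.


Left-recursive alternatives: E;n; non-recursive: y
Introduce E': E -> yE', E' -> ;nE' | ε


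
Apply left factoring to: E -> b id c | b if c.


Common prefix: 'b'
Factored: E -> b E', E' -> id c | if c


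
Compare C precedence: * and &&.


'*' is multiplicative (level 10); '&&' is logical AND (level 2)
Higher level binds tighter
'*' has higher precedence than '&&'


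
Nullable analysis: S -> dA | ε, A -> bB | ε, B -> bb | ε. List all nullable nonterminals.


A nonterminal is nullable iff some alternative derives ε (directly, or every symbol in it is nullable)
Nullable: {A, B, S}


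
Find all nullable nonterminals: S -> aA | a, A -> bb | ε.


A nonterminal is nullable iff some alternative derives ε (directly, or every symbol in it is nullable)
Nullable: {A}


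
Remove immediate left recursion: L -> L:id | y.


Left-recursive alternatives: L:id; non-recursive: y
Introduce L': L -> yL', L' -> :idL' | ε


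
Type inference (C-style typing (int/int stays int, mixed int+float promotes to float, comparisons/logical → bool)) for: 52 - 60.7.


Operand types: int - float
Rule: mixed int/float promotes to float; int/int stays int
Result type: float


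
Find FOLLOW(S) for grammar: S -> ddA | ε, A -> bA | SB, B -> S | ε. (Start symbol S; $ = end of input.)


$ ∈ FOLLOW(S). For each A -> αBβ: add FIRST(β)\{ε} to FOLLOW(B); if β nullable, add FOLLOW(A).
FOLLOW(S) = {$, d}


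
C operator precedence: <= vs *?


'*' is multiplicative (level 10); '<=' is relational (level 7)
Higher level binds tighter
'*' has higher precedence than '<='


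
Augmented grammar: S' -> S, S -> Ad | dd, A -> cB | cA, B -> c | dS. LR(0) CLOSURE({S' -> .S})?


Start: S' -> .S
For each item with dot before a nonterminal B, add B -> .γ for every B-production
Closure: [S' -> .S, S -> .Ad, S -> .dd, A -> .cB, A -> .cA]


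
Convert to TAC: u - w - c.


Break into single-operator statements:
t1 = u - w
t2 = t1 - c


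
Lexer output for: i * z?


Scan left to right, longest-match per lexeme
Tokens: ID(i), OP(*), ID(z)


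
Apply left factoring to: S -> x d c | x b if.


Common prefix: 'x'
Factored: S -> x S', S' -> d c | b if


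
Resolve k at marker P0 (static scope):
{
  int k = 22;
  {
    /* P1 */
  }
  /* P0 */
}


k declared in the same block as P0
k = 22


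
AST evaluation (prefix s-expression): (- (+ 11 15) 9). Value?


Evaluate inner: (+ 11 15) = 26
Evaluate root: (- 26 9) = 17
Result: 17


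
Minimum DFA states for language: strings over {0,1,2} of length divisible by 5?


Track length mod 5: states 0..4, accept at 0
Minimal DFA: 5 states


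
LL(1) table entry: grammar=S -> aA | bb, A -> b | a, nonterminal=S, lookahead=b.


For [S, b]: 'b' ∈ FIRST(bb)
Entry: S -> bb


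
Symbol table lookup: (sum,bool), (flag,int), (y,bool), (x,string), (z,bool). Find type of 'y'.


Lookup 'y' → type bool


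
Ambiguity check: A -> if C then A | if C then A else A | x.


dangling else: 'if C then if C then x else x' parses two ways
Ambiguous


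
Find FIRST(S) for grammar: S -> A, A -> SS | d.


Per alternative of S: FIRST(A) = {d}
FIRST(S) = {d}


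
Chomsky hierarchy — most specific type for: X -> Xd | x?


Left-linear: every RHS is a terminal or one nonterminal followed by a terminal
Classification: Type 3 (Regular)


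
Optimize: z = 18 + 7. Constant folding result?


18 + 7 = 25 at compile time
Optimized: z = 25


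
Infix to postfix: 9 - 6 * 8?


* has higher precedence, evaluate 6*8 first
Postfix: 9 6 8 * -


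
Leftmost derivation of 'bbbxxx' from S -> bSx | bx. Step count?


Derivation: S => bSx => bbSxx => bbbxxx
Steps: 3


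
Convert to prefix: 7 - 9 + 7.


left-to-right (same/higher precedence on left): tree is (+ (- 7 9) 7)
Prefix: + - 7 9 7


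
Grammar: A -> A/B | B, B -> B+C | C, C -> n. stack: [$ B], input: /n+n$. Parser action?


lookahead ∉ {+} so B won't extend; reduce A -> B
Action: reduce (A -> B)


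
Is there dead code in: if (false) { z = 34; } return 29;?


condition is constant false, so the whole block is unreachable
Dead: 'if (false) { z = 34; }'


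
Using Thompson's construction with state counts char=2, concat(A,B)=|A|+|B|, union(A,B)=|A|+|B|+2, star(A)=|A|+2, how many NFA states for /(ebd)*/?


Syntax tree has 3 char leaf(s), 0 union(s), 1 star(s)
chars contribute 3×2 = 6; each union adds +2; each star adds +2
Total: 6 + 0 + 2 = 8 states


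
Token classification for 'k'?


Pattern: letter/underscore followed by alphanumerics, not a keyword
Type: IDENTIFIER


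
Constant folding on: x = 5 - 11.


5 - 11 = -6 at compile time
Optimized: x = -6


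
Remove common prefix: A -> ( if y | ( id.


Common prefix: '('
Factored: A -> ( A', A' -> if y | id


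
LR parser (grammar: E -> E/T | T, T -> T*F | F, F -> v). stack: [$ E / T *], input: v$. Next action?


no handle; shift 'v'
Action: shift


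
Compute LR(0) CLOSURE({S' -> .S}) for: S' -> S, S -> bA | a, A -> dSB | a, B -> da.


Start: S' -> .S
For each item with dot before a nonterminal B, add B -> .γ for every B-production
Closure: [S' -> .S, S -> .bA, S -> .a]


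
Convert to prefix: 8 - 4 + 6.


left-to-right (same/higher precedence on left): tree is (+ (- 8 4) 6)
Prefix: + - 8 4 6


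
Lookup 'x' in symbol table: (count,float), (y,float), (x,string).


Lookup 'x' → type string


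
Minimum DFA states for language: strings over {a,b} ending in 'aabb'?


Track the longest suffix of input matching a prefix of 'aabb': 5 classes (prefixes of length 0..4)
Minimal DFA: 5 states


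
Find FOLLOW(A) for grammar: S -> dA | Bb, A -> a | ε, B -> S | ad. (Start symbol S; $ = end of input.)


$ ∈ FOLLOW(S). For each A -> αBβ: add FIRST(β)\{ε} to FOLLOW(B); if β nullable, add FOLLOW(A).
FOLLOW(A) = {$, b}


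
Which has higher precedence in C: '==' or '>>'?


'>>' is shift (level 8); '==' is equality (level 6)
Higher level binds tighter
'>>' has higher precedence than '=='


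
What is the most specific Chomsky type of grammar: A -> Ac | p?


Left-linear: every RHS is a terminal or one nonterminal followed by a terminal
Classification: Type 3 (Regular)


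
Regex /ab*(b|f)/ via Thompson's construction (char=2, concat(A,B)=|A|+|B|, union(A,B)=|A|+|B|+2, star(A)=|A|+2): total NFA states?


Syntax tree has 4 char leaf(s), 1 union(s), 1 star(s)
chars contribute 4×2 = 8; each union adds +2; each star adds +2
Total: 8 + 2 + 2 = 12 states


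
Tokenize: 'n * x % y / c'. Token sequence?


Scan left to right, longest-match per lexeme
Tokens: ID(n), OP(*), ID(x), OP(%), ID(y), OP(/), ID(c)


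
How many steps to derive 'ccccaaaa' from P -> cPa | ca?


Derivation: P => cPa => ccPaa => cccPaaa => ccccaaaa
Steps: 4


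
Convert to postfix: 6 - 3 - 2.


Left to right (same or higher precedence on left)
Postfix: 6 3 - 2 -


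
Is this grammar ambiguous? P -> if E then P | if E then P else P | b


dangling else: 'if E then if E then b else b' parses two ways
Ambiguous


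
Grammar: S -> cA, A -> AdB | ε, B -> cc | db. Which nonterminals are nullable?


A nonterminal is nullable iff some alternative derives ε (directly, or every symbol in it is nullable)
Nullable: {A}


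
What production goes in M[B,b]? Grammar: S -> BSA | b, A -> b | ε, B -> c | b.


For [B, b]: 'b' ∈ FIRST(b)
Entry: B -> b


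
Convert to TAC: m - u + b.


Break into single-operator statements:
t1 = m - u
t2 = t1 + b


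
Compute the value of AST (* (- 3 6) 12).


Evaluate inner: (- 3 6) = -3
Evaluate root: (* -3 12) = -36
Result: -36


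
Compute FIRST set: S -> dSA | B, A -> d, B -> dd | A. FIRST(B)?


Per alternative of B: FIRST(dd) = {d}; FIRST(A) = {d}
FIRST(B) = {d}


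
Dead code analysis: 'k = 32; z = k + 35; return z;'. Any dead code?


k is read by z's definition; z is returned
No dead code


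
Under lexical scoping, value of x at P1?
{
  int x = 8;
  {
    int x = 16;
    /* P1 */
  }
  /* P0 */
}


x declared in the same block as P1
x = 16


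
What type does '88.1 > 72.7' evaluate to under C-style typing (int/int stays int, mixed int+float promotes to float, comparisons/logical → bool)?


Operand types: float > float
Rule: comparison yields bool
Result type: bool


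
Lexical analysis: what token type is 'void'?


Pattern: reserved word
Type: KEYWORD


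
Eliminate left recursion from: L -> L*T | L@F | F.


Left-recursive alternatives: L*T, L@F; non-recursive: F
Introduce L': L -> FL', L' -> *TL' | @FL' | ε


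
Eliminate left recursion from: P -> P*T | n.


Left-recursive alternatives: P*T; non-recursive: n
Introduce P': P -> nP', P' -> *TP' | ε


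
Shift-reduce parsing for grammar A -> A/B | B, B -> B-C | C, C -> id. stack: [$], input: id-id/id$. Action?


no handle on stack; shift 'id'
Action: shift


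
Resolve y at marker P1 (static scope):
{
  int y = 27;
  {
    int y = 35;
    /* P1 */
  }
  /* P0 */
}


y declared in the same block as P1
y = 35


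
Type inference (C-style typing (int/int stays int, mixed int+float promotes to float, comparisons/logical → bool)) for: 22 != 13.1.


Operand types: int != float
Rule: comparison yields bool
Result type: bool


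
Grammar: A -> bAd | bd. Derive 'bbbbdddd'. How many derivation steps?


Derivation: A => bAd => bbAdd => bbbAddd => bbbbdddd
Steps: 4


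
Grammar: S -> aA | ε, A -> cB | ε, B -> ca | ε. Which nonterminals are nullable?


A nonterminal is nullable iff some alternative derives ε (directly, or every symbol in it is nullable)
Nullable: {A, B, S}


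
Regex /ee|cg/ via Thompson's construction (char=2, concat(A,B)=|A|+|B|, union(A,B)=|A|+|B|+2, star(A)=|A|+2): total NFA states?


Syntax tree has 4 char leaf(s), 1 union(s), 0 star(s)
chars contribute 4×2 = 8; each union adds +2; each star adds +2
Total: 8 + 2 + 0 = 10 states


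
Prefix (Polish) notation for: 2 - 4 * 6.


'*' binds tighter: tree is (- 2 (* 4 6))
Prefix: - 2 * 4 6


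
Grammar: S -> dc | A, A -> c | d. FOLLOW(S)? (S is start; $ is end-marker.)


$ ∈ FOLLOW(S). For each A -> αBβ: add FIRST(β)\{ε} to FOLLOW(B); if β nullable, add FOLLOW(A).
FOLLOW(S) = {$}


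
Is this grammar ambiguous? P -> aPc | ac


balanced a^n…c^n: each string has a unique parse
Unambiguous


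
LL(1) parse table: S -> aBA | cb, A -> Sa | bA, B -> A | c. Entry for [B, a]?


For [B, a]: 'a' ∈ FIRST(A)
Entry: B -> A


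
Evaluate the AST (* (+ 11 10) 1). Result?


Evaluate inner: (+ 11 10) = 21
Evaluate root: (* 21 1) = 21
Result: 21


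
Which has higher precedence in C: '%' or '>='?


'%' is multiplicative (level 10); '>=' is relational (level 7)
Higher level binds tighter
'%' has higher precedence than '>='


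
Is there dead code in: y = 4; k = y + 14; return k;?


y is read by k's definition; k is returned
No dead code


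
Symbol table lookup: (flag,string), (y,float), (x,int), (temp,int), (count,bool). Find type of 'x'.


Lookup 'x' → type int


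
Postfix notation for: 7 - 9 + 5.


Left to right (same or higher precedence on left)
Postfix: 7 9 - 5 +


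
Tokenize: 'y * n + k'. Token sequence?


Scan left to right, longest-match per lexeme
Tokens: ID(y), OP(*), ID(n), OP(+), ID(k)


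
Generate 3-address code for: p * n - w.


Break into single-operator statements:
t1 = p * n
t2 = t1 - w


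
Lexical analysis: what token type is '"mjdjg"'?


Pattern: double-quoted sequence
Type: STRING_LITERAL


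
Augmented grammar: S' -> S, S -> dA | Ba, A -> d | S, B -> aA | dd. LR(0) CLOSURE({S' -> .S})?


Start: S' -> .S
For each item with dot before a nonterminal B, add B -> .γ for every B-production
Closure: [S' -> .S, S -> .dA, S -> .Ba, B -> .aA, B -> .dd]


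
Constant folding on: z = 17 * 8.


17 * 8 = 136 at compile time
Optimized: z = 136


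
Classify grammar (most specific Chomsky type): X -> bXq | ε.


Single nonterminal LHS, but b^n q^n is not regular
Classification: Type 2 (Context-Free)


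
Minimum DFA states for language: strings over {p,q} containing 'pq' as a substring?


KMP-style automaton: 2 progress states + 1 absorbing accept = 3
Minimal DFA: 3 states


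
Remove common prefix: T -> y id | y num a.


Common prefix: 'y'
Factored: T -> y T', T' -> id | num a


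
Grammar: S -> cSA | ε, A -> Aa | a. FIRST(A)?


Per alternative of A: FIRST(Aa) = {a}; FIRST(a) = {a}
FIRST(A) = {a}


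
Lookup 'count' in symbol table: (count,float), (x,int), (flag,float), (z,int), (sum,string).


Lookup 'count' → type float


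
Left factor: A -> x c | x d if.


Common prefix: 'x'
Factored: A -> x A', A' -> c | d if


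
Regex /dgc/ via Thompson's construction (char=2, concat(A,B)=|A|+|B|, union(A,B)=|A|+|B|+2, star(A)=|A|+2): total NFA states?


Syntax tree has 3 char leaf(s), 0 union(s), 0 star(s)
chars contribute 3×2 = 6; each union adds +2; each star adds +2
Total: 6 + 0 + 0 = 6 states


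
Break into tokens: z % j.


Scan left to right, longest-match per lexeme
Tokens: ID(z), OP(%), ID(j)


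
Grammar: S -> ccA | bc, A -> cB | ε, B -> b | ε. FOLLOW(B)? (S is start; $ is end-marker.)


$ ∈ FOLLOW(S). For each A -> αBβ: add FIRST(β)\{ε} to FOLLOW(B); if β nullable, add FOLLOW(A).
FOLLOW(B) = {$}


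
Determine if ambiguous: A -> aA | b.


right-linear, alternatives start with distinct terminals 'a' vs 'b': unique leftmost derivation
Unambiguous


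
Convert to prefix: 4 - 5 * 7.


'*' binds tighter: tree is (- 4 (* 5 7))
Prefix: - 4 * 5 7


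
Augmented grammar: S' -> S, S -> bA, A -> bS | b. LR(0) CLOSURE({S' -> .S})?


Start: S' -> .S
For each item with dot before a nonterminal B, add B -> .γ for every B-production
Closure: [S' -> .S, S -> .bA]


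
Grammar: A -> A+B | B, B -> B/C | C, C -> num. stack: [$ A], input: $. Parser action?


start symbol A on stack, input exhausted
Action: accept


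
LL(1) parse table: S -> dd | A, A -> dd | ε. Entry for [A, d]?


For [A, d]: 'd' ∈ FIRST(dd)
Entry: A -> dd


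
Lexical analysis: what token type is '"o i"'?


Pattern: double-quoted sequence
Type: STRING_LITERAL


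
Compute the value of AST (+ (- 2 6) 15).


Evaluate inner: (- 2 6) = -4
Evaluate root: (+ -4 15) = 11
Result: 11


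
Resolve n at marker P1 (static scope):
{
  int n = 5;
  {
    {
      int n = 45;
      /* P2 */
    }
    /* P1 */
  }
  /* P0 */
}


P1's block does not declare n; resolves to the enclosing declaration at depth 0
n = 5


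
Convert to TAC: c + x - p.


Break into single-operator statements:
t1 = c + x
t2 = t1 - p


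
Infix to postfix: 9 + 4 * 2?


* has higher precedence, evaluate 4*2 first
Postfix: 9 4 2 * +


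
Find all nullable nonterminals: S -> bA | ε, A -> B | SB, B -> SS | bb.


A nonterminal is nullable iff some alternative derives ε (directly, or every symbol in it is nullable)
Nullable: {A, B, S}


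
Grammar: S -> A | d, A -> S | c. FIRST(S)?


Per alternative of S: FIRST(A) = {c, d}; FIRST(d) = {d}
FIRST(S) = {c, d}


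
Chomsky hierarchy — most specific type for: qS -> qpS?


LHS has context (more than one symbol) and |LHS| ≤ |RHS|
Classification: Type 1 (Context-Sensitive)


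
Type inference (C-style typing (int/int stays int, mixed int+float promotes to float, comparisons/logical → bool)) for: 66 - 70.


Operand types: int - int
Rule: mixed int/float promotes to float; int/int stays int
Result type: int


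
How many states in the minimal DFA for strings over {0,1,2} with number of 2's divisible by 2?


Track (count of 2) mod 2: states 0..1, accept at 0
Minimal DFA: 2 states


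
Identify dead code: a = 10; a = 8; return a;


first assignment to a is overwritten before any read
Dead: 'a = 10'


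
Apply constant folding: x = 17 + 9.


17 + 9 = 26 at compile time
Optimized: x = 26


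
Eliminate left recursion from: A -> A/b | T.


Left-recursive alternatives: A/b; non-recursive: T
Introduce A': A -> TA', A' -> /bA' | ε


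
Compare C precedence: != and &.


'!=' is equality (level 6); '&' is bitwise AND (level 5)
Higher level binds tighter
'!=' has higher precedence than '&'


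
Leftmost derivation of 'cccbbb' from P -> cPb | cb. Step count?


Derivation: P => cPb => ccPbb => cccbbb
Steps: 3


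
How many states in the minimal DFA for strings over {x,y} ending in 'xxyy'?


Track the longest suffix of input matching a prefix of 'xxyy': 5 classes (prefixes of length 0..4)
Minimal DFA: 5 states


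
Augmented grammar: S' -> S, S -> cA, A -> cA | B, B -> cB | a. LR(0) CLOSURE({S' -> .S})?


Start: S' -> .S
For each item with dot before a nonterminal B, add B -> .γ for every B-production
Closure: [S' -> .S, S -> .cA]


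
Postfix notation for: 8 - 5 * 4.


* has higher precedence, evaluate 5*4 first
Postfix: 8 5 4 * -


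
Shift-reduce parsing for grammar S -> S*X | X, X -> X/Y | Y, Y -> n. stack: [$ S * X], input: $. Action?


handle 'S*X' on top; lookahead ∈ FOLLOW(S) = {*, $}
Action: reduce (S -> S*X)


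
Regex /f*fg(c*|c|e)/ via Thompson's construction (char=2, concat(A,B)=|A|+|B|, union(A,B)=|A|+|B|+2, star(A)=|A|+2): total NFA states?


Syntax tree has 6 char leaf(s), 2 union(s), 2 star(s)
chars contribute 6×2 = 12; each union adds +2; each star adds +2
Total: 12 + 4 + 4 = 20 states


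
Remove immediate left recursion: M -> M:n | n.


Left-recursive alternatives: M:n; non-recursive: n
Introduce M': M -> nM', M' -> :nM' | ε


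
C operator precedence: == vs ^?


'==' is equality (level 6); '^' is bitwise XOR (level 4)
Higher level binds tighter
'==' has higher precedence than '^'


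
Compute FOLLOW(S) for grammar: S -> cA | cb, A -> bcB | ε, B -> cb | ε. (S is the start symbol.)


$ ∈ FOLLOW(S). For each A -> αBβ: add FIRST(β)\{ε} to FOLLOW(B); if β nullable, add FOLLOW(A).
FOLLOW(S) = {$}


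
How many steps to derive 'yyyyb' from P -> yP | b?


Derivation: P => yP => yyP => yyyP => yyyyP => yyyyb
Steps: 5


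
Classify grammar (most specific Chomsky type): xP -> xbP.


LHS has context (more than one symbol) and |LHS| ≤ |RHS|
Classification: Type 1 (Context-Sensitive)


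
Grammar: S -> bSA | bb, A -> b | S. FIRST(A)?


Per alternative of A: FIRST(b) = {b}; FIRST(S) = {b}
FIRST(A) = {b}


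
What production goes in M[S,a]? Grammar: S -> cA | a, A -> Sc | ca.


For [S, a]: 'a' ∈ FIRST(a)
Entry: S -> a


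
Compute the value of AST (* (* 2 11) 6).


Evaluate inner: (* 2 11) = 22
Evaluate root: (* 22 6) = 132
Result: 132


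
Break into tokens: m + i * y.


Scan left to right, longest-match per lexeme
Tokens: ID(m), OP(+), ID(i), OP(*), ID(y)


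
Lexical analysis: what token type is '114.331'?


Pattern: digits with a decimal point
Type: FLOAT_LITERAL


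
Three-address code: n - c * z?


Break into single-operator statements:
t1 = c * z
t2 = n - t1


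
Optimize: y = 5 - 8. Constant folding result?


5 - 8 = -3 at compile time
Optimized: y = -3


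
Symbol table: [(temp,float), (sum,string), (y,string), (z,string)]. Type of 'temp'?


Lookup 'temp' → type float


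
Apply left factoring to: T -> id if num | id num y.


Common prefix: 'id'
Factored: T -> id T', T' -> if num | num y


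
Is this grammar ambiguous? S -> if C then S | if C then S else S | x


dangling else: 'if C then if C then x else x' parses two ways
Ambiguous


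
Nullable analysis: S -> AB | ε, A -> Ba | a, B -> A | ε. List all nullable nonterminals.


A nonterminal is nullable iff some alternative derives ε (directly, or every symbol in it is nullable)
Nullable: {B, S}


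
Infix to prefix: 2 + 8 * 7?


'*' binds tighter: tree is (+ 2 (* 8 7))
Prefix: + 2 * 8 7


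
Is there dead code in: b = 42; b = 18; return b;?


first assignment to b is overwritten before any read
Dead: 'b = 42'


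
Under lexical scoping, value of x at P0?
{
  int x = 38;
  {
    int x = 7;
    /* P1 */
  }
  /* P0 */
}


x declared in the same block as P0
x = 38


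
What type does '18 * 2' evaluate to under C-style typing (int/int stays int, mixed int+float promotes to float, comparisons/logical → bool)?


Operand types: int * int
Rule: mixed int/float promotes to float; int/int stays int
Result type: int


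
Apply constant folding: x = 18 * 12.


18 * 12 = 216 at compile time
Optimized: x = 216


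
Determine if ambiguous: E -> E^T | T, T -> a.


precedence layered via separate nonterminal T: deterministic
Unambiguous


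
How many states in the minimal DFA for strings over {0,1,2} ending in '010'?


Track the longest suffix of input matching a prefix of '010': 4 classes (prefixes of length 0..3)
Minimal DFA: 4 states


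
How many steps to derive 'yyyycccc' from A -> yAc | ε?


Derivation: A => yAc => yyAcc => yyyAccc => yyyyAcccc => yyyycccc
Steps: 5


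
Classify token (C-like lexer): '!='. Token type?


Pattern: operator symbol
Type: OPERATOR


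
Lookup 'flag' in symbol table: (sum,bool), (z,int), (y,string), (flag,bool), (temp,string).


Lookup 'flag' → type bool
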